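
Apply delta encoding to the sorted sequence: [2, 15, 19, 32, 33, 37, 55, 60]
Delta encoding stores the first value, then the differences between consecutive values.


First value: 2
Deltas:
  15 - 2 = 13
  19 - 15 = 4
  32 - 19 = 13
  33 - 32 = 1
  37 - 33 = 4
  55 - 37 = 18
  60 - 55 = 5


Delta encoded: [2, 13, 4, 13, 1, 4, 18, 5]


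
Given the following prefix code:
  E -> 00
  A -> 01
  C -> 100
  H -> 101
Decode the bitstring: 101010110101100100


Decoding step by step:
Bits 101 -> H
Bits 01 -> A
Bits 01 -> A
Bits 101 -> H
Bits 01 -> A
Bits 100 -> C
Bits 100 -> C


Decoded message: HAAHACC


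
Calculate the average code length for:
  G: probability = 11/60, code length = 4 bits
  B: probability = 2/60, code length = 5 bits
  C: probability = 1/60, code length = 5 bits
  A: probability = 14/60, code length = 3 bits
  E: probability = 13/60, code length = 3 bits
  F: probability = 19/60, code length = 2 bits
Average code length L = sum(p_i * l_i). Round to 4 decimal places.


Weighted contributions p_i * l_i:
  G: (11/60) * 4 = 44/60
  B: (2/60) * 5 = 10/60
  C: (1/60) * 5 = 5/60
  A: (14/60) * 3 = 42/60
  E: (13/60) * 3 = 39/60
  F: (19/60) * 2 = 38/60
Sum = (44 + 10 + 5 + 42 + 39 + 38)/60 = 178/60

L = 178/60 = 2.9667 bits/symbol


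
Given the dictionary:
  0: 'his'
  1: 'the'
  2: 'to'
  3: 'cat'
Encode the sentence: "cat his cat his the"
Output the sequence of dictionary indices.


Look up each word in the dictionary:
  'cat' -> 3
  'his' -> 0
  'cat' -> 3
  'his' -> 0
  'the' -> 1

Encoded: [3, 0, 3, 0, 1]


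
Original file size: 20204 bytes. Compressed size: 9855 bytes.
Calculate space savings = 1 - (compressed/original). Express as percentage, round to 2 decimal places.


ratio = compressed/original = 9855/20204 = 0.487775
savings = 1 - ratio = 1 - 0.487775 = 0.512225
as a percentage: 0.512225 * 100 = 51.22%

Space savings = 1 - 9855/20204 = 51.22%


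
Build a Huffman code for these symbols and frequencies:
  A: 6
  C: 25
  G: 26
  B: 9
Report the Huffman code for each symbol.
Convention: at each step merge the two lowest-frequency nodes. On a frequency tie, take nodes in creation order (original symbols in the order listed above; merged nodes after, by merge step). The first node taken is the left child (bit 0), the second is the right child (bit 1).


Huffman tree construction:
Step 1: Merge A(6) + B(9) = 15
Step 2: Merge (A+B)(15) + C(25) = 40
Step 3: Merge G(26) + ((A+B)+C)(40) = 66
Read each symbol's code off the tree from the root (left child = 0, right child = 1).

Codes:
  A: 100 (length 3)
  C: 11 (length 2)
  G: 0 (length 1)
  B: 101 (length 3)
Average code length: 121/66 = 1.8333 bits/symbol


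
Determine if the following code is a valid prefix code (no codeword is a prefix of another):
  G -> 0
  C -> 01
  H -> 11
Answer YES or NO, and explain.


Checking each pair (does one codeword prefix another?):
  G='0' vs C='01': prefix -- VIOLATION

NO -- this is NOT a valid prefix code. G (0) is a prefix of C (01).


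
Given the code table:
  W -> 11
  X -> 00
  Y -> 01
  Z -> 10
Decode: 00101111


Decoding:
00 -> X
10 -> Z
11 -> W
11 -> W


Result: XZWW


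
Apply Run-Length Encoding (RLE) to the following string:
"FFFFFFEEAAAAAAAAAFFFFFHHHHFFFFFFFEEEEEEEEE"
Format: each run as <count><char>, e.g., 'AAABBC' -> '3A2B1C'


Scanning runs left to right:
  i=0: run of 'F' x 6 -> '6F'
  i=6: run of 'E' x 2 -> '2E'
  i=8: run of 'A' x 9 -> '9A'
  i=17: run of 'F' x 5 -> '5F'
  i=22: run of 'H' x 4 -> '4H'
  i=26: run of 'F' x 7 -> '7F'
  i=33: run of 'E' x 9 -> '9E'

RLE = 6F2E9A5F4H7F9E


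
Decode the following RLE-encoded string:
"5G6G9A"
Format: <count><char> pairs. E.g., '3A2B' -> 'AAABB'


Expanding each <count><char> pair:
  5G -> 'GGGGG'
  6G -> 'GGGGGG'
  9A -> 'AAAAAAAAA'

Decoded = GGGGGGGGGGGAAAAAAAAA


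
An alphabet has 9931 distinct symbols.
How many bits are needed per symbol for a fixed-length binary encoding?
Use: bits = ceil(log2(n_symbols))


log2(9931) = 13.2777
Bracket: 2^13 = 8192 < 9931 <= 2^14 = 16384
So ceil(log2(9931)) = 14

bits = ceil(log2(9931)) = ceil(13.2777) = 14 bits


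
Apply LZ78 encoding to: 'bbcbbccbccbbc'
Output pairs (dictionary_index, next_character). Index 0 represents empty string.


LZ78 encoding steps:
Dictionary: {0: ''}
Step 1: w='' (idx 0), next='b' -> output (0, 'b'), add 'b' as idx 1
Step 2: w='b' (idx 1), next='c' -> output (1, 'c'), add 'bc' as idx 2
Step 3: w='b' (idx 1), next='b' -> output (1, 'b'), add 'bb' as idx 3
Step 4: w='' (idx 0), next='c' -> output (0, 'c'), add 'c' as idx 4
Step 5: w='c' (idx 4), next='b' -> output (4, 'b'), add 'cb' as idx 5
Step 6: w='c' (idx 4), next='c' -> output (4, 'c'), add 'cc' as idx 6
Step 7: w='bb' (idx 3), next='c' -> output (3, 'c'), add 'bbc' as idx 7


Encoded: [(0, 'b'), (1, 'c'), (1, 'b'), (0, 'c'), (4, 'b'), (4, 'c'), (3, 'c')]


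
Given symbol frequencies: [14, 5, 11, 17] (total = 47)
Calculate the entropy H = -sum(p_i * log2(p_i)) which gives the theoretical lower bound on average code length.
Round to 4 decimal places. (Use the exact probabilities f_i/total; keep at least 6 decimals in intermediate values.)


Per-symbol terms -p_i * log2(p_i) with p_i = f_i/47:
  p = 14/47 = 0.297872: log2(p) = -1.747234, -p*log2(p) = 0.520453
  p = 5/47 = 0.106383: log2(p) = -3.232661, -p*log2(p) = 0.343900
  p = 11/47 = 0.234043: log2(p) = -2.095157, -p*log2(p) = 0.490356
  p = 17/47 = 0.361702: log2(p) = -1.467126, -p*log2(p) = 0.530663
H = 0.520453 + 0.343900 + 0.490356 + 0.530663 = 1.885372

H = 1.8854 bits/symbol


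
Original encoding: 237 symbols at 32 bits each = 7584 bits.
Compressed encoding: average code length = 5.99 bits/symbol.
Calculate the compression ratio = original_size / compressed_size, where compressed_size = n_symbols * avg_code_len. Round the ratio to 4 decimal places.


original_size = n_symbols * orig_bits = 237 * 32 = 7584 bits
compressed_size = n_symbols * avg_code_len = 237 * 5.99 = 1419.63 bits
ratio = original_size / compressed_size = 7584 / 1419.63 = 5.3422

Compression ratio = 5.3422


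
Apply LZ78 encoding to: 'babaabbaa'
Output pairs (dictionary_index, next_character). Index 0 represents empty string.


LZ78 encoding steps:
Dictionary: {0: ''}
Step 1: w='' (idx 0), next='b' -> output (0, 'b'), add 'b' as idx 1
Step 2: w='' (idx 0), next='a' -> output (0, 'a'), add 'a' as idx 2
Step 3: w='b' (idx 1), next='a' -> output (1, 'a'), add 'ba' as idx 3
Step 4: w='a' (idx 2), next='b' -> output (2, 'b'), add 'ab' as idx 4
Step 5: w='ba' (idx 3), next='a' -> output (3, 'a'), add 'baa' as idx 5


Encoded: [(0, 'b'), (0, 'a'), (1, 'a'), (2, 'b'), (3, 'a')]


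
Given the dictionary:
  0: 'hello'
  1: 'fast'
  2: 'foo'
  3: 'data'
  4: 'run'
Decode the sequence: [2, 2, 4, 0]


Look up each index in the dictionary:
  2 -> 'foo'
  2 -> 'foo'
  4 -> 'run'
  0 -> 'hello'

Decoded: "foo foo run hello"


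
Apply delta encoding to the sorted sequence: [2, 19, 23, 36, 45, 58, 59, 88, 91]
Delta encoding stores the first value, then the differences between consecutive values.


First value: 2
Deltas:
  19 - 2 = 17
  23 - 19 = 4
  36 - 23 = 13
  45 - 36 = 9
  58 - 45 = 13
  59 - 58 = 1
  88 - 59 = 29
  91 - 88 = 3


Delta encoded: [2, 17, 4, 13, 9, 13, 1, 29, 3]


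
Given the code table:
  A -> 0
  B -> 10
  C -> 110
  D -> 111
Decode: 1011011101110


Decoding:
10 -> B
110 -> C
111 -> D
0 -> A
111 -> D
0 -> A


Result: BCDADA


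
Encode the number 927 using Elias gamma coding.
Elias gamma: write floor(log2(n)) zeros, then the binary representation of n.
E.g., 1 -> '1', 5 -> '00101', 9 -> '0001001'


num_bits = floor(log2(927)) + 1 = 10
leading_zeros = num_bits - 1 = 9
binary(927) = 1110011111

Elias gamma(927) = '000000000' + '1110011111' = 0000000001110011111 (19 bits)


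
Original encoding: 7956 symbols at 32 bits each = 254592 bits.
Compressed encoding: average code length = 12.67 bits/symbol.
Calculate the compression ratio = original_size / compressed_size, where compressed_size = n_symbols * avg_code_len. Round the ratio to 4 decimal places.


original_size = n_symbols * orig_bits = 7956 * 32 = 254592 bits
compressed_size = n_symbols * avg_code_len = 7956 * 12.67 = 100802.52 bits
ratio = original_size / compressed_size = 254592 / 100802.52 = 2.5257

Compression ratio = 2.5257


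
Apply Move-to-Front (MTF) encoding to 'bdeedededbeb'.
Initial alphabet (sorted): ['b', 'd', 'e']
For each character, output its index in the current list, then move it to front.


MTF encoding:
'b': index 0 in ['b', 'd', 'e'] -> ['b', 'd', 'e']
'd': index 1 in ['b', 'd', 'e'] -> ['d', 'b', 'e']
'e': index 2 in ['d', 'b', 'e'] -> ['e', 'd', 'b']
'e': index 0 in ['e', 'd', 'b'] -> ['e', 'd', 'b']
'd': index 1 in ['e', 'd', 'b'] -> ['d', 'e', 'b']
'e': index 1 in ['d', 'e', 'b'] -> ['e', 'd', 'b']
'd': index 1 in ['e', 'd', 'b'] -> ['d', 'e', 'b']
'e': index 1 in ['d', 'e', 'b'] -> ['e', 'd', 'b']
'd': index 1 in ['e', 'd', 'b'] -> ['d', 'e', 'b']
'b': index 2 in ['d', 'e', 'b'] -> ['b', 'd', 'e']
'e': index 2 in ['b', 'd', 'e'] -> ['e', 'b', 'd']
'b': index 1 in ['e', 'b', 'd'] -> ['b', 'e', 'd']


Output: [0, 1, 2, 0, 1, 1, 1, 1, 1, 2, 2, 1]


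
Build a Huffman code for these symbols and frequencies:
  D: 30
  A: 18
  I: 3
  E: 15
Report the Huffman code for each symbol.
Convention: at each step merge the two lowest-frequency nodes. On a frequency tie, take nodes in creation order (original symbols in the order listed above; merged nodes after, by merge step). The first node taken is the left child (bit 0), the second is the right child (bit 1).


Huffman tree construction:
Step 1: Merge I(3) + E(15) = 18
Step 2: Merge A(18) + (I+E)(18) = 36
Step 3: Merge D(30) + (A+(I+E))(36) = 66
Read each symbol's code off the tree from the root (left child = 0, right child = 1).

Codes:
  D: 0 (length 1)
  A: 10 (length 2)
  I: 110 (length 3)
  E: 111 (length 3)
Average code length: 120/66 = 1.8182 bits/symbol


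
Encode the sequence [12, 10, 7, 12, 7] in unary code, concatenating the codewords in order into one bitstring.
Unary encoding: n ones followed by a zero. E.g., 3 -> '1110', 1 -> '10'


Encode each number as n ones followed by a terminating 0:
  12 -> 1111111111110 (13 bits)
  10 -> 11111111110 (11 bits)
  7 -> 11111110 (8 bits)
  12 -> 1111111111110 (13 bits)
  7 -> 11111110 (8 bits)
Total length = 13 + 11 + 8 + 13 + 8 = 53 bits.

Unary([12, 10, 7, 12, 7]) = 11111111111101111111111011111110111111111111011111110 (53 bits)


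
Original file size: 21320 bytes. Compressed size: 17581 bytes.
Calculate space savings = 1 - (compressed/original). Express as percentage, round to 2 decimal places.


ratio = compressed/original = 17581/21320 = 0.824625
savings = 1 - ratio = 1 - 0.824625 = 0.175375
as a percentage: 0.175375 * 100 = 17.54%

Space savings = 1 - 17581/21320 = 17.54%


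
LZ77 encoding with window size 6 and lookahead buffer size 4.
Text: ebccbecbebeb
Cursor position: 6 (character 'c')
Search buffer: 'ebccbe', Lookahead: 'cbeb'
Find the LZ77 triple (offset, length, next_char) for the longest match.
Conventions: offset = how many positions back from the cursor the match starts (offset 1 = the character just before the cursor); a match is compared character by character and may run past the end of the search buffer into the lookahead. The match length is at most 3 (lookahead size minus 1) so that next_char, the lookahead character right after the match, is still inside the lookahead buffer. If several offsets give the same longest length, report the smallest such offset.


Try each offset into the search buffer:
  offset=1 (pos 5, char 'e'): match length 0
  offset=2 (pos 4, char 'b'): match length 0
  offset=3 (pos 3, char 'c'): match length 3
  offset=4 (pos 2, char 'c'): match length 1
  offset=5 (pos 1, char 'b'): match length 0
  offset=6 (pos 0, char 'e'): match length 0
Longest match has length 3 at offset 3.
next_char = character at position 6 + 3 = 9 -> 'b'

Best match: offset=3, length=3 (matching 'cbe' starting at position 3)
LZ77 triple: (3, 3, 'b')


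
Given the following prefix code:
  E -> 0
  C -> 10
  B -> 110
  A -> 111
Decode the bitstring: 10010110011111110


Decoding step by step:
Bits 10 -> C
Bits 0 -> E
Bits 10 -> C
Bits 110 -> B
Bits 0 -> E
Bits 111 -> A
Bits 111 -> A
Bits 10 -> C


Decoded message: CECBEAAC


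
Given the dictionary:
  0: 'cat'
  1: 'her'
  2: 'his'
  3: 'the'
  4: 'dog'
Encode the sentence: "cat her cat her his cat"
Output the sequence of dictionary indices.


Look up each word in the dictionary:
  'cat' -> 0
  'her' -> 1
  'cat' -> 0
  'her' -> 1
  'his' -> 2
  'cat' -> 0

Encoded: [0, 1, 0, 1, 2, 0]


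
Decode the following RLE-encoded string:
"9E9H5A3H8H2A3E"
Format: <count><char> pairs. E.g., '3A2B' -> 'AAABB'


Expanding each <count><char> pair:
  9E -> 'EEEEEEEEE'
  9H -> 'HHHHHHHHH'
  5A -> 'AAAAA'
  3H -> 'HHH'
  8H -> 'HHHHHHHH'
  2A -> 'AA'
  3E -> 'EEE'

Decoded = EEEEEEEEEHHHHHHHHHAAAAAHHHHHHHHHHHAAEEE


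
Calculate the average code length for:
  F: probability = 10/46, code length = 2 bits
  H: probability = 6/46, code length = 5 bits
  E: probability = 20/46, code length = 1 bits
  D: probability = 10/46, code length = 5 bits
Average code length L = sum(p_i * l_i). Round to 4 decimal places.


Weighted contributions p_i * l_i:
  F: (10/46) * 2 = 20/46
  H: (6/46) * 5 = 30/46
  E: (20/46) * 1 = 20/46
  D: (10/46) * 5 = 50/46
Sum = (20 + 30 + 20 + 50)/46 = 120/46

L = 120/46 = 2.6087 bits/symbol


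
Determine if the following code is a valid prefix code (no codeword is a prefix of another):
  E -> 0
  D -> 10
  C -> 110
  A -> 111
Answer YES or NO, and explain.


Checking each pair (does one codeword prefix another?):
  E='0' vs D='10': no prefix
  E='0' vs C='110': no prefix
  E='0' vs A='111': no prefix
  D='10' vs E='0': no prefix
  D='10' vs C='110': no prefix
  D='10' vs A='111': no prefix
  C='110' vs E='0': no prefix
  C='110' vs D='10': no prefix
  C='110' vs A='111': no prefix
  A='111' vs E='0': no prefix
  A='111' vs D='10': no prefix
  A='111' vs C='110': no prefix
No violation found over all pairs.

YES -- this is a valid prefix code. No codeword is a prefix of any other codeword.


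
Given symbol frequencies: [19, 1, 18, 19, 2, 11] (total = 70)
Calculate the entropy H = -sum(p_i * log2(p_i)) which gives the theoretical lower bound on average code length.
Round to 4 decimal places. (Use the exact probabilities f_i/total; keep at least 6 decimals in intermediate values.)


Per-symbol terms -p_i * log2(p_i) with p_i = f_i/70:
  p = 19/70 = 0.271429: log2(p) = -1.881356, -p*log2(p) = 0.510654
  p = 1/70 = 0.014286: log2(p) = -6.129283, -p*log2(p) = 0.087561
  p = 18/70 = 0.257143: log2(p) = -1.959358, -p*log2(p) = 0.503835
  p = 19/70 = 0.271429: log2(p) = -1.881356, -p*log2(p) = 0.510654
  p = 2/70 = 0.028571: log2(p) = -5.129283, -p*log2(p) = 0.146551
  p = 11/70 = 0.157143: log2(p) = -2.669851, -p*log2(p) = 0.419548
H = 0.510654 + 0.087561 + 0.503835 + 0.510654 + 0.146551 + 0.419548 = 2.178803

H = 2.1788 bits/symbol


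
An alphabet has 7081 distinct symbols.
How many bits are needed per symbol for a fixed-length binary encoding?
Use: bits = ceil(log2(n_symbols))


log2(7081) = 12.7897
Bracket: 2^12 = 4096 < 7081 <= 2^13 = 8192
So ceil(log2(7081)) = 13

bits = ceil(log2(7081)) = ceil(12.7897) = 13 bits


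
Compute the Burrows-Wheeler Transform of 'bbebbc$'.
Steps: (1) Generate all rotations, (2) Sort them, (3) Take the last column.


Rotations (sorted):
  0: $bbebbc -> last char: c
  1: bbc$bbe -> last char: e
  2: bbebbc$ -> last char: $
  3: bc$bbeb -> last char: b
  4: bebbc$b -> last char: b
  5: c$bbebb -> last char: b
  6: ebbc$bb -> last char: b


BWT = ce$bbbb


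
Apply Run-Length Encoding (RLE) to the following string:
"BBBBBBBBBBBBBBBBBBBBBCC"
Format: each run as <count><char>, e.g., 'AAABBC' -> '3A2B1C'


Scanning runs left to right:
  i=0: run of 'B' x 21 -> '21B'
  i=21: run of 'C' x 2 -> '2C'

RLE = 21B2C


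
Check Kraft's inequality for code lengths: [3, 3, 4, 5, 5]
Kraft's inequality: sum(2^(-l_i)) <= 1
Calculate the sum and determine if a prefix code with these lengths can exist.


Sum = 2^(-3) + 2^(-3) + 2^(-4) + 2^(-5) + 2^(-5)
    = 0.125 + 0.125 + 0.0625 + 0.03125 + 0.03125
    = 12/32 = 0.375
Since 0.375 <= 1, Kraft's inequality IS satisfied.
A prefix code with these lengths CAN exist.

Kraft sum = 0.375. Satisfied.


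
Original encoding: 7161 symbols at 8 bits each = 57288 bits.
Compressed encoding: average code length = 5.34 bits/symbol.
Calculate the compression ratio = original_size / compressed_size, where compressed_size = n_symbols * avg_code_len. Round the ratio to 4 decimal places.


original_size = n_symbols * orig_bits = 7161 * 8 = 57288 bits
compressed_size = n_symbols * avg_code_len = 7161 * 5.34 = 38239.74 bits
ratio = original_size / compressed_size = 57288 / 38239.74 = 1.4981

Compression ratio = 1.4981


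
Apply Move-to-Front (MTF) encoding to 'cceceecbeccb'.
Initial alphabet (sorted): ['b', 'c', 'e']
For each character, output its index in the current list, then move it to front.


MTF encoding:
'c': index 1 in ['b', 'c', 'e'] -> ['c', 'b', 'e']
'c': index 0 in ['c', 'b', 'e'] -> ['c', 'b', 'e']
'e': index 2 in ['c', 'b', 'e'] -> ['e', 'c', 'b']
'c': index 1 in ['e', 'c', 'b'] -> ['c', 'e', 'b']
'e': index 1 in ['c', 'e', 'b'] -> ['e', 'c', 'b']
'e': index 0 in ['e', 'c', 'b'] -> ['e', 'c', 'b']
'c': index 1 in ['e', 'c', 'b'] -> ['c', 'e', 'b']
'b': index 2 in ['c', 'e', 'b'] -> ['b', 'c', 'e']
'e': index 2 in ['b', 'c', 'e'] -> ['e', 'b', 'c']
'c': index 2 in ['e', 'b', 'c'] -> ['c', 'e', 'b']
'c': index 0 in ['c', 'e', 'b'] -> ['c', 'e', 'b']
'b': index 2 in ['c', 'e', 'b'] -> ['b', 'c', 'e']


Output: [1, 0, 2, 1, 1, 0, 1, 2, 2, 2, 0, 2]


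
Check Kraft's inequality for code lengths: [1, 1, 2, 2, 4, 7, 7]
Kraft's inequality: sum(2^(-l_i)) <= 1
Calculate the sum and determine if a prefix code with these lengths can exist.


Sum = 2^(-1) + 2^(-1) + 2^(-2) + 2^(-2) + 2^(-4) + 2^(-7) + 2^(-7)
    = 0.5 + 0.5 + 0.25 + 0.25 + 0.0625 + 0.0078125 + 0.0078125
    = 202/128 = 1.578125
Since 1.578125 > 1, Kraft's inequality is NOT satisfied.
A prefix code with these lengths CANNOT exist.

Kraft sum = 1.578125. Not satisfied.


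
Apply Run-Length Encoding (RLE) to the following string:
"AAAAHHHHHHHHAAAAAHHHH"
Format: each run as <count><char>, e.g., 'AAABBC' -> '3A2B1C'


Scanning runs left to right:
  i=0: run of 'A' x 4 -> '4A'
  i=4: run of 'H' x 8 -> '8H'
  i=12: run of 'A' x 5 -> '5A'
  i=17: run of 'H' x 4 -> '4H'

RLE = 4A8H5A4H


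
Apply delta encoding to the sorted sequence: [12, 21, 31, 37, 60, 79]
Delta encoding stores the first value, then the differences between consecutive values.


First value: 12
Deltas:
  21 - 12 = 9
  31 - 21 = 10
  37 - 31 = 6
  60 - 37 = 23
  79 - 60 = 19


Delta encoded: [12, 9, 10, 6, 23, 19]


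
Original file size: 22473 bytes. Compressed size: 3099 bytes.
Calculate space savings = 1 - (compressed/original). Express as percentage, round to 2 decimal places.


ratio = compressed/original = 3099/22473 = 0.137899
savings = 1 - ratio = 1 - 0.137899 = 0.862101
as a percentage: 0.862101 * 100 = 86.21%

Space savings = 1 - 3099/22473 = 86.21%


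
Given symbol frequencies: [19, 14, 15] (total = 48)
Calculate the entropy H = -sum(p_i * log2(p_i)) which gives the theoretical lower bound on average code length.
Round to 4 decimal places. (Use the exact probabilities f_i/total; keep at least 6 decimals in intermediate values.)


Per-symbol terms -p_i * log2(p_i) with p_i = f_i/48:
  p = 19/48 = 0.395833: log2(p) = -1.337035, -p*log2(p) = 0.529243
  p = 14/48 = 0.291667: log2(p) = -1.777608, -p*log2(p) = 0.518469
  p = 15/48 = 0.312500: log2(p) = -1.678072, -p*log2(p) = 0.524397
H = 0.529243 + 0.518469 + 0.524397 = 1.572109

H = 1.5721 bits/symbol


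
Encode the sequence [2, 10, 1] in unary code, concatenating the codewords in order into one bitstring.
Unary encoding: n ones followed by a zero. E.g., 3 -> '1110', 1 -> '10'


Encode each number as n ones followed by a terminating 0:
  2 -> 110 (3 bits)
  10 -> 11111111110 (11 bits)
  1 -> 10 (2 bits)
Total length = 3 + 11 + 2 = 16 bits.

Unary([2, 10, 1]) = 1101111111111010 (16 bits)


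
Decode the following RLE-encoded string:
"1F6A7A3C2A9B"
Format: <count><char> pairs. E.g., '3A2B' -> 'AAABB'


Expanding each <count><char> pair:
  1F -> 'F'
  6A -> 'AAAAAA'
  7A -> 'AAAAAAA'
  3C -> 'CCC'
  2A -> 'AA'
  9B -> 'BBBBBBBBB'

Decoded = FAAAAAAAAAAAAACCCAABBBBBBBBB


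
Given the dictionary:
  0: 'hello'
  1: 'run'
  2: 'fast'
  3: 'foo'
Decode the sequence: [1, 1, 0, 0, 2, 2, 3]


Look up each index in the dictionary:
  1 -> 'run'
  1 -> 'run'
  0 -> 'hello'
  0 -> 'hello'
  2 -> 'fast'
  2 -> 'fast'
  3 -> 'foo'

Decoded: "run run hello hello fast fast foo"


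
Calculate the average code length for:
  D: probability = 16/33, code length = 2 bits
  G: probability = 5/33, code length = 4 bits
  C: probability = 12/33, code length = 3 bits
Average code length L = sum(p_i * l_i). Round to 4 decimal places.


Weighted contributions p_i * l_i:
  D: (16/33) * 2 = 32/33
  G: (5/33) * 4 = 20/33
  C: (12/33) * 3 = 36/33
Sum = (32 + 20 + 36)/33 = 88/33

L = 88/33 = 2.6667 bits/symbol


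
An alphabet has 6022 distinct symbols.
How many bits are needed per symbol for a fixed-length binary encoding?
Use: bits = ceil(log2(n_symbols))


log2(6022) = 12.556
Bracket: 2^12 = 4096 < 6022 <= 2^13 = 8192
So ceil(log2(6022)) = 13

bits = ceil(log2(6022)) = ceil(12.556) = 13 bits


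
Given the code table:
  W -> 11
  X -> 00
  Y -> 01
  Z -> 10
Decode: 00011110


Decoding:
00 -> X
01 -> Y
11 -> W
10 -> Z


Result: XYWZ


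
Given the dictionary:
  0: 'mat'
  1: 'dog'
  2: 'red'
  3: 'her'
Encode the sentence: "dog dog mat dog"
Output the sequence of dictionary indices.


Look up each word in the dictionary:
  'dog' -> 1
  'dog' -> 1
  'mat' -> 0
  'dog' -> 1

Encoded: [1, 1, 0, 1]


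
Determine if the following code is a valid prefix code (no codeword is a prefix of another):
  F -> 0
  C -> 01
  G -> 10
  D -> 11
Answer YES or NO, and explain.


Checking each pair (does one codeword prefix another?):
  F='0' vs C='01': prefix -- VIOLATION

NO -- this is NOT a valid prefix code. F (0) is a prefix of C (01).


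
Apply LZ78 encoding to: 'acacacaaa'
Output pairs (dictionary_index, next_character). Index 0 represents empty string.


LZ78 encoding steps:
Dictionary: {0: ''}
Step 1: w='' (idx 0), next='a' -> output (0, 'a'), add 'a' as idx 1
Step 2: w='' (idx 0), next='c' -> output (0, 'c'), add 'c' as idx 2
Step 3: w='a' (idx 1), next='c' -> output (1, 'c'), add 'ac' as idx 3
Step 4: w='ac' (idx 3), next='a' -> output (3, 'a'), add 'aca' as idx 4
Step 5: w='a' (idx 1), next='a' -> output (1, 'a'), add 'aa' as idx 5


Encoded: [(0, 'a'), (0, 'c'), (1, 'c'), (3, 'a'), (1, 'a')]


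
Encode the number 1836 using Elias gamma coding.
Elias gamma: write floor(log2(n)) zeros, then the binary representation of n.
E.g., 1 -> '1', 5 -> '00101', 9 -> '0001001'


num_bits = floor(log2(1836)) + 1 = 11
leading_zeros = num_bits - 1 = 10
binary(1836) = 11100101100

Elias gamma(1836) = '0000000000' + '11100101100' = 000000000011100101100 (21 bits)


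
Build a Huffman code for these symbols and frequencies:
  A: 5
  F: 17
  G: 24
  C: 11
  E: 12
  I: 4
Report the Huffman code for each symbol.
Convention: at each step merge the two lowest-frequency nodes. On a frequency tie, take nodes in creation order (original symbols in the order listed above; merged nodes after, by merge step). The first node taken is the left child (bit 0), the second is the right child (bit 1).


Huffman tree construction:
Step 1: Merge I(4) + A(5) = 9
Step 2: Merge (I+A)(9) + C(11) = 20
Step 3: Merge E(12) + F(17) = 29
Step 4: Merge ((I+A)+C)(20) + G(24) = 44
Step 5: Merge (E+F)(29) + (((I+A)+C)+G)(44) = 73
Read each symbol's code off the tree from the root (left child = 0, right child = 1).

Codes:
  A: 1001 (length 4)
  F: 01 (length 2)
  G: 11 (length 2)
  C: 101 (length 3)
  E: 00 (length 2)
  I: 1000 (length 4)
Average code length: 175/73 = 2.3973 bits/symbol


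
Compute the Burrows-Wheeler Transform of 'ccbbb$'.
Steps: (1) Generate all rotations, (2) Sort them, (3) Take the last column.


Rotations (sorted):
  0: $ccbbb -> last char: b
  1: b$ccbb -> last char: b
  2: bb$ccb -> last char: b
  3: bbb$cc -> last char: c
  4: cbbb$c -> last char: c
  5: ccbbb$ -> last char: $


BWT = bbbcc$


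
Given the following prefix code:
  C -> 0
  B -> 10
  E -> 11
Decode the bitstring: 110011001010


Decoding step by step:
Bits 11 -> E
Bits 0 -> C
Bits 0 -> C
Bits 11 -> E
Bits 0 -> C
Bits 0 -> C
Bits 10 -> B
Bits 10 -> B


Decoded message: ECCECCBB


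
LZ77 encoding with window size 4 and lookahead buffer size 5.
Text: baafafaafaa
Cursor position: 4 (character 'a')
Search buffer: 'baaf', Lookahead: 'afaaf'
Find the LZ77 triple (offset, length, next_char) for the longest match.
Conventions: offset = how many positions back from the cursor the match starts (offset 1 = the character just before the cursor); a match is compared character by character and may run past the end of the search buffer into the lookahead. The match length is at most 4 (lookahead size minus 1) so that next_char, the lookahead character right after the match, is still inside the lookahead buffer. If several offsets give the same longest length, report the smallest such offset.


Try each offset into the search buffer:
  offset=1 (pos 3, char 'f'): match length 0
  offset=2 (pos 2, char 'a'): match length 3
  offset=3 (pos 1, char 'a'): match length 1
  offset=4 (pos 0, char 'b'): match length 0
Longest match has length 3 at offset 2.
next_char = character at position 4 + 3 = 7 -> 'a'

Best match: offset=2, length=3 (matching 'afa' starting at position 2)
LZ77 triple: (2, 3, 'a')


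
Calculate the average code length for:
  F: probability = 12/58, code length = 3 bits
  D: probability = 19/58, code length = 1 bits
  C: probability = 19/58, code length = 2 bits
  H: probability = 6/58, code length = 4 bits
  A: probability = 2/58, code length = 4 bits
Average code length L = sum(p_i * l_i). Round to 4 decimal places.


Weighted contributions p_i * l_i:
  F: (12/58) * 3 = 36/58
  D: (19/58) * 1 = 19/58
  C: (19/58) * 2 = 38/58
  H: (6/58) * 4 = 24/58
  A: (2/58) * 4 = 8/58
Sum = (36 + 19 + 38 + 24 + 8)/58 = 125/58

L = 125/58 = 2.1552 bits/symbol


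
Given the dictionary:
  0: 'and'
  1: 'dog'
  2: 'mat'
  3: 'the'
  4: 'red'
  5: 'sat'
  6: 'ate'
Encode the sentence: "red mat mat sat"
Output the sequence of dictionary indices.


Look up each word in the dictionary:
  'red' -> 4
  'mat' -> 2
  'mat' -> 2
  'sat' -> 5

Encoded: [4, 2, 2, 5]


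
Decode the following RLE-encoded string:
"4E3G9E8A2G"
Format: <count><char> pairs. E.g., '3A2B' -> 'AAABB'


Expanding each <count><char> pair:
  4E -> 'EEEE'
  3G -> 'GGG'
  9E -> 'EEEEEEEEE'
  8A -> 'AAAAAAAA'
  2G -> 'GG'

Decoded = EEEEGGGEEEEEEEEEAAAAAAAAGG


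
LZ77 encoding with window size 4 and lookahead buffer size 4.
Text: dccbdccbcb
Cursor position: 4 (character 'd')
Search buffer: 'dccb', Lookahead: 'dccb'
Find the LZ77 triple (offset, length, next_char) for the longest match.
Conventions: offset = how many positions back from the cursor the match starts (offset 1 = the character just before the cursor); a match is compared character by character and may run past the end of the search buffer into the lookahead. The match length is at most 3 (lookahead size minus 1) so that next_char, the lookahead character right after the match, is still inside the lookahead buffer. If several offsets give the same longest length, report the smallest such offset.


Try each offset into the search buffer:
  offset=1 (pos 3, char 'b'): match length 0
  offset=2 (pos 2, char 'c'): match length 0
  offset=3 (pos 1, char 'c'): match length 0
  offset=4 (pos 0, char 'd'): match length 3
Longest match has length 3 at offset 4.
next_char = character at position 4 + 3 = 7 -> 'b'

Best match: offset=4, length=3 (matching 'dcc' starting at position 0)
LZ77 triple: (4, 3, 'b')


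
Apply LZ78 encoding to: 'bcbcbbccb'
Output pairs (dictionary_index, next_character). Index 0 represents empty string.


LZ78 encoding steps:
Dictionary: {0: ''}
Step 1: w='' (idx 0), next='b' -> output (0, 'b'), add 'b' as idx 1
Step 2: w='' (idx 0), next='c' -> output (0, 'c'), add 'c' as idx 2
Step 3: w='b' (idx 1), next='c' -> output (1, 'c'), add 'bc' as idx 3
Step 4: w='b' (idx 1), next='b' -> output (1, 'b'), add 'bb' as idx 4
Step 5: w='c' (idx 2), next='c' -> output (2, 'c'), add 'cc' as idx 5
Step 6: w='b' (idx 1), end of input -> output (1, '')


Encoded: [(0, 'b'), (0, 'c'), (1, 'c'), (1, 'b'), (2, 'c'), (1, '')]


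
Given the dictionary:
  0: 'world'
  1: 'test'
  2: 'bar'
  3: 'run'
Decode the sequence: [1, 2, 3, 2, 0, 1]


Look up each index in the dictionary:
  1 -> 'test'
  2 -> 'bar'
  3 -> 'run'
  2 -> 'bar'
  0 -> 'world'
  1 -> 'test'

Decoded: "test bar run bar world test"


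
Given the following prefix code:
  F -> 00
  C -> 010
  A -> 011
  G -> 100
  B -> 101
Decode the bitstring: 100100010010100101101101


Decoding step by step:
Bits 100 -> G
Bits 100 -> G
Bits 010 -> C
Bits 010 -> C
Bits 100 -> G
Bits 101 -> B
Bits 101 -> B
Bits 101 -> B


Decoded message: GGCCGBBB


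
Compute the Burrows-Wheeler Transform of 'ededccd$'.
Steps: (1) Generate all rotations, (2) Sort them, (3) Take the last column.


Rotations (sorted):
  0: $ededccd -> last char: d
  1: ccd$eded -> last char: d
  2: cd$ededc -> last char: c
  3: d$ededcc -> last char: c
  4: dccd$ede -> last char: e
  5: dedccd$e -> last char: e
  6: edccd$ed -> last char: d
  7: ededccd$ -> last char: $


BWT = ddcceed$


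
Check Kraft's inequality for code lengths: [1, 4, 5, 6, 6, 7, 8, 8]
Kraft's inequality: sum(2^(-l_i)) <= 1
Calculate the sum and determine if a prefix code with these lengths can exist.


Sum = 2^(-1) + 2^(-4) + 2^(-5) + 2^(-6) + 2^(-6) + 2^(-7) + 2^(-8) + 2^(-8)
    = 0.5 + 0.0625 + 0.03125 + 0.015625 + 0.015625 + 0.0078125 + 0.00390625 + 0.00390625
    = 164/256 = 0.640625
Since 0.640625 <= 1, Kraft's inequality IS satisfied.
A prefix code with these lengths CAN exist.

Kraft sum = 0.640625. Satisfied.


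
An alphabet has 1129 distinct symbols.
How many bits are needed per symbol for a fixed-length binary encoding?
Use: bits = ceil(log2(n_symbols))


log2(1129) = 10.1408
Bracket: 2^10 = 1024 < 1129 <= 2^11 = 2048
So ceil(log2(1129)) = 11

bits = ceil(log2(1129)) = ceil(10.1408) = 11 bits


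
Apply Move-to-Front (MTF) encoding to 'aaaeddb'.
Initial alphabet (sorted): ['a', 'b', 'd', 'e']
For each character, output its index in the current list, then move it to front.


MTF encoding:
'a': index 0 in ['a', 'b', 'd', 'e'] -> ['a', 'b', 'd', 'e']
'a': index 0 in ['a', 'b', 'd', 'e'] -> ['a', 'b', 'd', 'e']
'a': index 0 in ['a', 'b', 'd', 'e'] -> ['a', 'b', 'd', 'e']
'e': index 3 in ['a', 'b', 'd', 'e'] -> ['e', 'a', 'b', 'd']
'd': index 3 in ['e', 'a', 'b', 'd'] -> ['d', 'e', 'a', 'b']
'd': index 0 in ['d', 'e', 'a', 'b'] -> ['d', 'e', 'a', 'b']
'b': index 3 in ['d', 'e', 'a', 'b'] -> ['b', 'd', 'e', 'a']


Output: [0, 0, 0, 3, 3, 0, 3]


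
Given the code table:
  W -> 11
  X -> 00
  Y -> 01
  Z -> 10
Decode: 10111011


Decoding:
10 -> Z
11 -> W
10 -> Z
11 -> W


Result: ZWZW


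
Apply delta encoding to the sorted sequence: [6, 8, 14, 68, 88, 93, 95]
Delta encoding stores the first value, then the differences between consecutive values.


First value: 6
Deltas:
  8 - 6 = 2
  14 - 8 = 6
  68 - 14 = 54
  88 - 68 = 20
  93 - 88 = 5
  95 - 93 = 2


Delta encoded: [6, 2, 6, 54, 20, 5, 2]


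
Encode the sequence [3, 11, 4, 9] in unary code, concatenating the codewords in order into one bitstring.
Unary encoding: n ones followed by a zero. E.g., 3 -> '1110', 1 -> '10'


Encode each number as n ones followed by a terminating 0:
  3 -> 1110 (4 bits)
  11 -> 111111111110 (12 bits)
  4 -> 11110 (5 bits)
  9 -> 1111111110 (10 bits)
Total length = 4 + 12 + 5 + 10 = 31 bits.

Unary([3, 11, 4, 9]) = 1110111111111110111101111111110 (31 bits)


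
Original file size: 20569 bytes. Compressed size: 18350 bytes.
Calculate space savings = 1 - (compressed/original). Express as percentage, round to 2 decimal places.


ratio = compressed/original = 18350/20569 = 0.892119
savings = 1 - ratio = 1 - 0.892119 = 0.107881
as a percentage: 0.107881 * 100 = 10.79%

Space savings = 1 - 18350/20569 = 10.79%


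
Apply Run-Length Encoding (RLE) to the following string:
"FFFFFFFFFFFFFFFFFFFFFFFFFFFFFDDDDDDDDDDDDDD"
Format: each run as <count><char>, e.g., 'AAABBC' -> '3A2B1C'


Scanning runs left to right:
  i=0: run of 'F' x 29 -> '29F'
  i=29: run of 'D' x 14 -> '14D'

RLE = 29F14D


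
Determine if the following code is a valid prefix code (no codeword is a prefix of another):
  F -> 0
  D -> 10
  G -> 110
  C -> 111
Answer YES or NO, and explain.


Checking each pair (does one codeword prefix another?):
  F='0' vs D='10': no prefix
  F='0' vs G='110': no prefix
  F='0' vs C='111': no prefix
  D='10' vs F='0': no prefix
  D='10' vs G='110': no prefix
  D='10' vs C='111': no prefix
  G='110' vs F='0': no prefix
  G='110' vs D='10': no prefix
  G='110' vs C='111': no prefix
  C='111' vs F='0': no prefix
  C='111' vs D='10': no prefix
  C='111' vs G='110': no prefix
No violation found over all pairs.

YES -- this is a valid prefix code. No codeword is a prefix of any other codeword.


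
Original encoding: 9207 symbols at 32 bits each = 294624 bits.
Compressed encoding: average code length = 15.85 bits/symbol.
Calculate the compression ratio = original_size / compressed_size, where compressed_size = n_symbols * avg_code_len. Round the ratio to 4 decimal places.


original_size = n_symbols * orig_bits = 9207 * 32 = 294624 bits
compressed_size = n_symbols * avg_code_len = 9207 * 15.85 = 145930.95 bits
ratio = original_size / compressed_size = 294624 / 145930.95 = 2.0189

Compression ratio = 2.0189


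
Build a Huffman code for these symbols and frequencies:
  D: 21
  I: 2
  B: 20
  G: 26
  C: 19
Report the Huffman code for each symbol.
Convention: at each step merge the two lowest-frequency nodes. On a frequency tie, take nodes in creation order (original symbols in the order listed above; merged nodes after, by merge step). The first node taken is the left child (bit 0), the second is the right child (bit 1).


Huffman tree construction:
Step 1: Merge I(2) + C(19) = 21
Step 2: Merge B(20) + D(21) = 41
Step 3: Merge (I+C)(21) + G(26) = 47
Step 4: Merge (B+D)(41) + ((I+C)+G)(47) = 88
Read each symbol's code off the tree from the root (left child = 0, right child = 1).

Codes:
  D: 01 (length 2)
  I: 100 (length 3)
  B: 00 (length 2)
  G: 11 (length 2)
  C: 101 (length 3)
Average code length: 197/88 = 2.2386 bits/symbol


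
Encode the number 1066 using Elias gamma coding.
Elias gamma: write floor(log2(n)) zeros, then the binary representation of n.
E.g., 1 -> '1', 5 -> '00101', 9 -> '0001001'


num_bits = floor(log2(1066)) + 1 = 11
leading_zeros = num_bits - 1 = 10
binary(1066) = 10000101010

Elias gamma(1066) = '0000000000' + '10000101010' = 000000000010000101010 (21 bits)


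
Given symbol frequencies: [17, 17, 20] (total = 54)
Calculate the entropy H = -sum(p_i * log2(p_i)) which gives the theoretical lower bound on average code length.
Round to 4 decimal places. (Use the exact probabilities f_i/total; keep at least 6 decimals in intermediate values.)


Per-symbol terms -p_i * log2(p_i) with p_i = f_i/54:
  p = 17/54 = 0.314815: log2(p) = -1.667425, -p*log2(p) = 0.524930
  p = 17/54 = 0.314815: log2(p) = -1.667425, -p*log2(p) = 0.524930
  p = 20/54 = 0.370370: log2(p) = -1.432959, -p*log2(p) = 0.530726
H = 0.524930 + 0.524930 + 0.530726 = 1.580586

H = 1.5806 bits/symbol


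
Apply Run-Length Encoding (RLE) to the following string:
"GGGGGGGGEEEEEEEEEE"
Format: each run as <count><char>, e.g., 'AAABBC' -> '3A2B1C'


Scanning runs left to right:
  i=0: run of 'G' x 8 -> '8G'
  i=8: run of 'E' x 10 -> '10E'

RLE = 8G10E


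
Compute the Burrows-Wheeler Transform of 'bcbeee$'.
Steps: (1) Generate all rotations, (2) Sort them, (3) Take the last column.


Rotations (sorted):
  0: $bcbeee -> last char: e
  1: bcbeee$ -> last char: $
  2: beee$bc -> last char: c
  3: cbeee$b -> last char: b
  4: e$bcbee -> last char: e
  5: ee$bcbe -> last char: e
  6: eee$bcb -> last char: b


BWT = e$cbeeb


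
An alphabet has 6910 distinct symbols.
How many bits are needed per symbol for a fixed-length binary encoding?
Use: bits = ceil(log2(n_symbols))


log2(6910) = 12.7545
Bracket: 2^12 = 4096 < 6910 <= 2^13 = 8192
So ceil(log2(6910)) = 13

bits = ceil(log2(6910)) = ceil(12.7545) = 13 bits


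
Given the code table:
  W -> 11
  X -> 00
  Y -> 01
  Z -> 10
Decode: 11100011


Decoding:
11 -> W
10 -> Z
00 -> X
11 -> W


Result: WZXW


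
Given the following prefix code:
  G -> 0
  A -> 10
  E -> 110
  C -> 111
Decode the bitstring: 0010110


Decoding step by step:
Bits 0 -> G
Bits 0 -> G
Bits 10 -> A
Bits 110 -> E


Decoded message: GGAE


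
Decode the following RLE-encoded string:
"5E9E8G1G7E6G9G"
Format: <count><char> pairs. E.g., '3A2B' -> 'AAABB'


Expanding each <count><char> pair:
  5E -> 'EEEEE'
  9E -> 'EEEEEEEEE'
  8G -> 'GGGGGGGG'
  1G -> 'G'
  7E -> 'EEEEEEE'
  6G -> 'GGGGGG'
  9G -> 'GGGGGGGGG'

Decoded = EEEEEEEEEEEEEEGGGGGGGGGEEEEEEEGGGGGGGGGGGGGGG


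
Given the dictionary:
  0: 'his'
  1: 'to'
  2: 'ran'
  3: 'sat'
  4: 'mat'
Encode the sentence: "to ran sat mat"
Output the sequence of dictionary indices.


Look up each word in the dictionary:
  'to' -> 1
  'ran' -> 2
  'sat' -> 3
  'mat' -> 4

Encoded: [1, 2, 3, 4]


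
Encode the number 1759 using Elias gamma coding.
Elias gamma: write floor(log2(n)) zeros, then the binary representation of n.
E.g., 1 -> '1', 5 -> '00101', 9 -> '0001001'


num_bits = floor(log2(1759)) + 1 = 11
leading_zeros = num_bits - 1 = 10
binary(1759) = 11011011111

Elias gamma(1759) = '0000000000' + '11011011111' = 000000000011011011111 (21 bits)


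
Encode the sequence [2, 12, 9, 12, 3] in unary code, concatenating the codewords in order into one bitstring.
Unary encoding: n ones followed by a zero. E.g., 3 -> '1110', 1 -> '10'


Encode each number as n ones followed by a terminating 0:
  2 -> 110 (3 bits)
  12 -> 1111111111110 (13 bits)
  9 -> 1111111110 (10 bits)
  12 -> 1111111111110 (13 bits)
  3 -> 1110 (4 bits)
Total length = 3 + 13 + 10 + 13 + 4 = 43 bits.

Unary([2, 12, 9, 12, 3]) = 1101111111111110111111111011111111111101110 (43 bits)


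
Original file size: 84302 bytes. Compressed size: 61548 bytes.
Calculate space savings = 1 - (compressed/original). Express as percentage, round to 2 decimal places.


ratio = compressed/original = 61548/84302 = 0.730089
savings = 1 - ratio = 1 - 0.730089 = 0.269911
as a percentage: 0.269911 * 100 = 26.99%

Space savings = 1 - 61548/84302 = 26.99%


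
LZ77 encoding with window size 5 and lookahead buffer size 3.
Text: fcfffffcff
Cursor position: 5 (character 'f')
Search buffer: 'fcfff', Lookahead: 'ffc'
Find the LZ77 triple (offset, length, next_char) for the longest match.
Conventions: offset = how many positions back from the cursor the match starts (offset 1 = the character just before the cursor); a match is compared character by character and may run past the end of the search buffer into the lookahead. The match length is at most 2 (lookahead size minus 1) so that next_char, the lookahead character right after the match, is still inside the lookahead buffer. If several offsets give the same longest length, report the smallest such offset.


Try each offset into the search buffer:
  offset=1 (pos 4, char 'f'): match length 2
  offset=2 (pos 3, char 'f'): match length 2
  offset=3 (pos 2, char 'f'): match length 2
  offset=4 (pos 1, char 'c'): match length 0
  offset=5 (pos 0, char 'f'): match length 1
Longest match has length 2, found at offsets 1, 2, 3; take the smallest, offset 1.
next_char = character at position 5 + 2 = 7 -> 'c'

Best match: offset=1, length=2 (matching 'ff' starting at position 4)
LZ77 triple: (1, 2, 'c')
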